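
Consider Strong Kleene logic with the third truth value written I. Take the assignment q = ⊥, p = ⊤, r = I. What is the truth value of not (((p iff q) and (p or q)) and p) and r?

I

p iff q = ⊤ iff ⊥ = ⊥
p or q = ⊤ or ⊥ = ⊤
(p iff q) and (p or q) = ⊥ and ⊤ = ⊥
((p iff q) and (p or q)) and p = ⊥ and ⊤ = ⊥
not (((p iff q) and (p or q)) and p) = not ⊥ = ⊤
not (((p iff q) and (p or q)) and p) and r = ⊤ and I = I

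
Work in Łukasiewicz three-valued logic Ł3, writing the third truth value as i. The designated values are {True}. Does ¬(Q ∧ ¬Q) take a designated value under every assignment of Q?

Countermodel: Q=i gives i, which is not designated.

No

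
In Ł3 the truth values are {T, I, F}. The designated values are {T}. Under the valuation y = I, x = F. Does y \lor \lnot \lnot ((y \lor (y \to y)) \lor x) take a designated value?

y \to y = I \to I = T  [min(1, 1−½+½)]
y \lor (y \to y) = I \lor T = T
(y \lor (y \to y)) \lor x = T \lor F = T
\lnot ((y \lor (y \to y)) \lor x) = \lnot T = F
\lnot \lnot ((y \lor (y \to y)) \lor x) = \lnot F = T
y \lor \lnot \lnot ((y \lor (y \to y)) \lor x) = I \lor T = T
T ∈ {T}.

Yes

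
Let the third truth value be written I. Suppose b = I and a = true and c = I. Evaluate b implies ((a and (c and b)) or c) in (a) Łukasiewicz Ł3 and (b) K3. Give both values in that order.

In Łukasiewicz Ł3: c and b = I and I = I
a and (c and b) = true and I = I
(a and (c and b)) or c = I or I = I
b implies ((a and (c and b)) or c) = I implies I = true  [min(1, 1−½+½)]
In K3: c and b = I and I = I
a and (c and b) = true and I = I
(a and (c and b)) or c = I or I = I
b implies ((a and (c and b)) or c) = I implies I = I  [not I or I]
They differ because Łukasiewicz Ł3 and K3 treat I differently under implication.

true; I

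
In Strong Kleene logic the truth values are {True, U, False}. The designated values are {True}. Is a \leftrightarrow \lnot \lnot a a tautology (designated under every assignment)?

No

Countermodel: a=U gives U, which is not designated.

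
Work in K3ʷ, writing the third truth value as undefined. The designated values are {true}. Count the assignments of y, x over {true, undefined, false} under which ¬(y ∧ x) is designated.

3

Designated under: (y=true, x=false); (y=false, x=true); (y=false, x=false).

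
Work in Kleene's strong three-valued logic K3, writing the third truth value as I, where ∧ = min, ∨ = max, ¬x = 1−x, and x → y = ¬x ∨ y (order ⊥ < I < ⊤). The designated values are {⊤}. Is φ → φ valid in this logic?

No

Countermodel: φ=I gives I, which is not designated.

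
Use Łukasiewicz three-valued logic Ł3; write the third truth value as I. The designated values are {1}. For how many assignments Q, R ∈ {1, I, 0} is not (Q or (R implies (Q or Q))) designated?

Designated under: (Q=0, R=1).

1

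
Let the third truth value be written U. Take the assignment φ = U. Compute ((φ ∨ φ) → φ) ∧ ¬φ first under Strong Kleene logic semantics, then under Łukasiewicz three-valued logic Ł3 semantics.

In Strong Kleene logic: φ ∨ φ = U ∨ U = U
(φ ∨ φ) → φ = U → U = U  [¬U ∨ U]
¬φ = ¬U = U
((φ ∨ φ) → φ) ∧ ¬φ = U ∧ U = U
In Łukasiewicz three-valued logic Ł3: φ ∨ φ = U ∨ U = U
(φ ∨ φ) → φ = U → U = ⊤
¬φ = ¬U = U
((φ ∨ φ) → φ) ∧ ¬φ = ⊤ ∧ U = U

U; U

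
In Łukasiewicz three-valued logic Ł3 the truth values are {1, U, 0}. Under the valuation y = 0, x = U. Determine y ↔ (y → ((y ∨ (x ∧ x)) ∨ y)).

0

x ∧ x = U ∧ U = U
y ∨ (x ∧ x) = 0 ∨ U = U
(y ∨ (x ∧ x)) ∨ y = U ∨ 0 = U
y → ((y ∨ (x ∧ x)) ∨ y) = 0 → U = 1  [min(1, 1−0+½)]
y ↔ (y → ((y ∨ (x ∧ x)) ∨ y)) = 0 ↔ 1 = 0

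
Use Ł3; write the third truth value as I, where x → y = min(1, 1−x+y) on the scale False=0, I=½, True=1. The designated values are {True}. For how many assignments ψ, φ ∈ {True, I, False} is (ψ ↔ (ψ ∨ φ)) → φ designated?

4

Designated under: (ψ=True, φ=True); (ψ=I, φ=True); (ψ=False, φ=True); (ψ=False, φ=I).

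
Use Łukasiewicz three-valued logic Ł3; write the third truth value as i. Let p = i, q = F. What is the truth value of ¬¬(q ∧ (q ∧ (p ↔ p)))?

F

p ↔ p = i ↔ i = T
q ∧ (p ↔ p) = F ∧ T = F
q ∧ (q ∧ (p ↔ p)) = F ∧ F = F
¬(q ∧ (q ∧ (p ↔ p))) = ¬F = T
¬¬(q ∧ (q ∧ (p ↔ p))) = ¬T = F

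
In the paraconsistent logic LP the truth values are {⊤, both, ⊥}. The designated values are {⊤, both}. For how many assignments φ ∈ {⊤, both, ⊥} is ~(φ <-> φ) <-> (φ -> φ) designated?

φ=⊤: ⊥ ·
φ=both: both ✓
φ=⊥: ⊥ ·

1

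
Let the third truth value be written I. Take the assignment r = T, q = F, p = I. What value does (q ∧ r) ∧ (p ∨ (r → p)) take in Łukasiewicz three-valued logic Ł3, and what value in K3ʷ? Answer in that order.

F; I

In Łukasiewicz three-valued logic Ł3: q ∧ r = F ∧ T = F
r → p = T → I = I  [min(1, 1−1+½)]
p ∨ (r → p) = I ∨ I = I
(q ∧ r) ∧ (p ∨ (r → p)) = F ∧ I = F
In K3ʷ: q ∧ r = F ∧ T = F
r → p = T → I = I  [any arg is the third value ⇒ result is the third value]
p ∨ (r → p) = I ∨ I = I
(q ∧ r) ∧ (p ∨ (r → p)) = F ∧ I = I
They differ because Łukasiewicz three-valued logic Ł3 and K3ʷ treat I differently under the binary connectives.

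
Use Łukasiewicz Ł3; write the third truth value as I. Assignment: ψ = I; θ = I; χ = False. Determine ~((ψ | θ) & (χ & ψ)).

True

ψ | θ = I | I = I
χ & ψ = False & I = False
(ψ | θ) & (χ & ψ) = I & False = False
~((ψ | θ) & (χ & ψ)) = ~False = True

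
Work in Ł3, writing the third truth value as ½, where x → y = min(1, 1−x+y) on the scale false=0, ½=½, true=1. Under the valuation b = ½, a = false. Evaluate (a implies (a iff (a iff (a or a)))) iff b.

½

a or a = false or false = false
a iff (a or a) = false iff false = true
a iff (a iff (a or a)) = false iff true = false
a implies (a iff (a iff (a or a))) = false implies false = true
(a implies (a iff (a iff (a or a)))) iff b = true iff ½ = ½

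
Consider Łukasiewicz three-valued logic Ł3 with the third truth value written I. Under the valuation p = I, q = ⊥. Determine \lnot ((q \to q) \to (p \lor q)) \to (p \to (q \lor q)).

⊤

q \to q = ⊥ \to ⊥ = ⊤
p \lor q = I \lor ⊥ = I
(q \to q) \to (p \lor q) = ⊤ \to I = I
\lnot ((q \to q) \to (p \lor q)) = \lnot I = I
q \lor q = ⊥ \lor ⊥ = ⊥
p \to (q \lor q) = I \to ⊥ = I
\lnot ((q \to q) \to (p \lor q)) \to (p \to (q \lor q)) = I \to I = ⊤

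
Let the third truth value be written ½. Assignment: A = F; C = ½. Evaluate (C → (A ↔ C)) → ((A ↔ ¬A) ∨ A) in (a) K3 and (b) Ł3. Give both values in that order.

In K3: A ↔ C = F ↔ ½ = ½
C → (A ↔ C) = ½ → ½ = ½  [¬½ ∨ ½]
¬A = ¬F = T
A ↔ ¬A = F ↔ T = F
(A ↔ ¬A) ∨ A = F ∨ F = F
(C → (A ↔ C)) → ((A ↔ ¬A) ∨ A) = ½ → F = ½
In Ł3: A ↔ C = F ↔ ½ = ½  [1 − |0−½|]
C → (A ↔ C) = ½ → ½ = T
¬A = ¬F = T
A ↔ ¬A = F ↔ T = F
(A ↔ ¬A) ∨ A = F ∨ F = F
(C → (A ↔ C)) → ((A ↔ ¬A) ∨ A) = T → F = F
They differ because K3 and Ł3 treat ½ differently under implication.

½; F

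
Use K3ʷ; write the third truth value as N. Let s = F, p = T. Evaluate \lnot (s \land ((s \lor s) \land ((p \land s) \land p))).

T

s \lor s = F \lor F = F
p \land s = T \land F = F
(p \land s) \land p = F \land T = F
(s \lor s) \land ((p \land s) \land p) = F \land F = F
s \land ((s \lor s) \land ((p \land s) \land p)) = F \land F = F
\lnot (s \land ((s \lor s) \land ((p \land s) \land p))) = \lnot F = T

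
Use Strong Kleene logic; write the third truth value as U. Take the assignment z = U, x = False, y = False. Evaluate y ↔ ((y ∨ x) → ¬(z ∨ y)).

y ∨ x = False ∨ False = False
z ∨ y = U ∨ False = U
¬(z ∨ y) = ¬U = U
(y ∨ x) → ¬(z ∨ y) = False → U = True  [¬False ∨ U]
y ↔ ((y ∨ x) → ¬(z ∨ y)) = False ↔ True = False

False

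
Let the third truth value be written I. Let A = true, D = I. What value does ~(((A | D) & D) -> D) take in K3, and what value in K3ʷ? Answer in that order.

I; I

In K3: A | D = true | I = true
(A | D) & D = true & I = I
((A | D) & D) -> D = I -> I = I
~(((A | D) & D) -> D) = ~I = I
In K3ʷ: A | D = true | I = I
(A | D) & D = I & I = I
((A | D) & D) -> D = I -> I = I
~(((A | D) & D) -> D) = ~I = I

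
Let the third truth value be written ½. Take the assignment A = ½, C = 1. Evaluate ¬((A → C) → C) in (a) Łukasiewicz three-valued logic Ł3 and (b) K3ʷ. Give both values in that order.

In Łukasiewicz three-valued logic Ł3: A → C = ½ → 1 = 1  [min(1, 1−½+1)]
(A → C) → C = 1 → 1 = 1
¬((A → C) → C) = ¬1 = 0
In K3ʷ: A → C = ½ → 1 = ½  [any arg is the third value ⇒ result is the third value]
(A → C) → C = ½ → 1 = ½
¬((A → C) → C) = ¬½ = ½
They differ because Łukasiewicz three-valued logic Ł3 and K3ʷ treat ½ differently under the binary connectives.

0; ½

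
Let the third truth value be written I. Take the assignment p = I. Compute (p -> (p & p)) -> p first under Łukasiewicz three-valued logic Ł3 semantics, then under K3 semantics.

In Łukasiewicz three-valued logic Ł3: p & p = I & I = I
p -> (p & p) = I -> I = ⊤  [min(1, 1−½+½)]
(p -> (p & p)) -> p = ⊤ -> I = I
In K3: p & p = I & I = I
p -> (p & p) = I -> I = I  [~I | I]
(p -> (p & p)) -> p = I -> I = I

I; I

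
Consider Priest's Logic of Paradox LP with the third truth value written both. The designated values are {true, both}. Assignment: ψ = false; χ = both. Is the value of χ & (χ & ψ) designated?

χ & ψ = both & false = false
χ & (χ & ψ) = both & false = false
false ∉ {true, both}.

No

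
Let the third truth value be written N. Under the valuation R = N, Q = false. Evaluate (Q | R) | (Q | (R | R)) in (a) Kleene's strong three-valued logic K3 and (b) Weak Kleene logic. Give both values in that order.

N; N

In Kleene's strong three-valued logic K3: Q | R = false | N = N
R | R = N | N = N
Q | (R | R) = false | N = N
(Q | R) | (Q | (R | R)) = N | N = N
In Weak Kleene logic: Q | R = false | N = N
R | R = N | N = N
Q | (R | R) = false | N = N
(Q | R) | (Q | (R | R)) = N | N = N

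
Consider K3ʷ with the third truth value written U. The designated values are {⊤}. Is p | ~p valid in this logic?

No

Countermodel: p=U gives U, which is not designated.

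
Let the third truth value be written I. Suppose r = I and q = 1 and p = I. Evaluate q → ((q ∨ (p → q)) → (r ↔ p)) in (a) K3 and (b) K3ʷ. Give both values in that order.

I; I

In K3: p → q = I → 1 = 1  [¬I ∨ 1]
q ∨ (p → q) = 1 ∨ 1 = 1
r ↔ p = I ↔ I = I
(q ∨ (p → q)) → (r ↔ p) = 1 → I = I
q → ((q ∨ (p → q)) → (r ↔ p)) = 1 → I = I
In K3ʷ: p → q = I → 1 = I  [any arg is the third value ⇒ result is the third value]
q ∨ (p → q) = 1 ∨ I = I
r ↔ p = I ↔ I = I
(q ∨ (p → q)) → (r ↔ p) = I → I = I
q → ((q ∨ (p → q)) → (r ↔ p)) = 1 → I = I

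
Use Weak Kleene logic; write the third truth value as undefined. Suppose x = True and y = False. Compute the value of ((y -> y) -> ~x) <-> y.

True

y -> y = False -> False = True
~x = ~True = False
(y -> y) -> ~x = True -> False = False
((y -> y) -> ~x) <-> y = False <-> False = True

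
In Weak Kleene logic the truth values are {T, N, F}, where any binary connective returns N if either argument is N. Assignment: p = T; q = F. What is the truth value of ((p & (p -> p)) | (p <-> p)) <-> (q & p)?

F

p -> p = T -> T = T
p & (p -> p) = T & T = T
p <-> p = T <-> T = T
(p & (p -> p)) | (p <-> p) = T | T = T
q & p = F & T = F
((p & (p -> p)) | (p <-> p)) <-> (q & p) = T <-> F = F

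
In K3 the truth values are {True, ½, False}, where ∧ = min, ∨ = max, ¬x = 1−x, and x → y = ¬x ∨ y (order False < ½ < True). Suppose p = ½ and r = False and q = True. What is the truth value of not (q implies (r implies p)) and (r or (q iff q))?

False

r implies p = False implies ½ = True  [not False or ½]
q implies (r implies p) = True implies True = True
not (q implies (r implies p)) = not True = False
q iff q = True iff True = True
r or (q iff q) = False or True = True
not (q implies (r implies p)) and (r or (q iff q)) = False and True = False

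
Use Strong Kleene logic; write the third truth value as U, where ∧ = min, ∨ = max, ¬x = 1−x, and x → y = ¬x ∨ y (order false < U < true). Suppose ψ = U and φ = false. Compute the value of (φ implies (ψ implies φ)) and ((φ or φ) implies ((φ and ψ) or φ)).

ψ implies φ = U implies false = U  [not U or false]
φ implies (ψ implies φ) = false implies U = true
φ or φ = false or false = false
φ and ψ = false and U = false
(φ and ψ) or φ = false or false = false
(φ or φ) implies ((φ and ψ) or φ) = false implies false = true
(φ implies (ψ implies φ)) and ((φ or φ) implies ((φ and ψ) or φ)) = true and true = true

true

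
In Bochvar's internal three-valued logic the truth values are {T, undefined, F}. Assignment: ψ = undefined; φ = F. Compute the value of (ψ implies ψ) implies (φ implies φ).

undefined

ψ implies ψ = undefined implies undefined = undefined
φ implies φ = F implies F = T
(ψ implies ψ) implies (φ implies φ) = undefined implies T = undefined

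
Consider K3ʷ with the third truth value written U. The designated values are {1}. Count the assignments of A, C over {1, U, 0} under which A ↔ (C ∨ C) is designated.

2

Designated under: (A=1, C=1); (A=0, C=0).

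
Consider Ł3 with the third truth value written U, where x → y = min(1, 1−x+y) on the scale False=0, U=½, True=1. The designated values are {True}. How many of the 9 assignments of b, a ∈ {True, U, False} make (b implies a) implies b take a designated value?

Designated under: (b=True, a=True); (b=True, a=U); (b=True, a=False); (b=U, a=False).

4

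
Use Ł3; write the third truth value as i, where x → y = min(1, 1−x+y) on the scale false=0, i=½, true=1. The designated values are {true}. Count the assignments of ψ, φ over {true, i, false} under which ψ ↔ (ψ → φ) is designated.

2

Designated under: (ψ=true, φ=true); (ψ=i, φ=false).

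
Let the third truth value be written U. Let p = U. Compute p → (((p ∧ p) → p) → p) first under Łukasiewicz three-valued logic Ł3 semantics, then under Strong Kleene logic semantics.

In Łukasiewicz three-valued logic Ł3: p ∧ p = U ∧ U = U
(p ∧ p) → p = U → U = True  [min(1, 1−½+½)]
((p ∧ p) → p) → p = True → U = U
p → (((p ∧ p) → p) → p) = U → U = True
In Strong Kleene logic: p ∧ p = U ∧ U = U
(p ∧ p) → p = U → U = U
((p ∧ p) → p) → p = U → U = U
p → (((p ∧ p) → p) → p) = U → U = U
They differ because Łukasiewicz three-valued logic Ł3 and Strong Kleene logic treat U differently under implication.

True; U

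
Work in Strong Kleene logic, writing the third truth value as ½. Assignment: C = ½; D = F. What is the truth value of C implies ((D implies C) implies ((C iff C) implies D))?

½

D implies C = F implies ½ = T
C iff C = ½ iff ½ = ½
(C iff C) implies D = ½ implies F = ½
(D implies C) implies ((C iff C) implies D) = T implies ½ = ½
C implies ((D implies C) implies ((C iff C) implies D)) = ½ implies ½ = ½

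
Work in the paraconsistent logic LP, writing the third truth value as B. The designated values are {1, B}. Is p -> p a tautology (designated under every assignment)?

Every assignment of p over {1, B, 0} gives a value in {1, B}.
In particular, with p=B: p -> p = B.

Yes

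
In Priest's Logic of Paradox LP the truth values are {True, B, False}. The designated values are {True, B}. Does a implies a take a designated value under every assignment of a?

Every assignment of a over {True, B, False} gives a value in {True, B}.
In particular, with a=B: a implies a = B.

Yes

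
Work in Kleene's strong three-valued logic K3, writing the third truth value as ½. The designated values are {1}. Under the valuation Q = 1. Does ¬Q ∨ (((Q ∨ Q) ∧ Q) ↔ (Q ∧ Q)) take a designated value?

¬Q = ¬1 = 0
Q ∨ Q = 1 ∨ 1 = 1
(Q ∨ Q) ∧ Q = 1 ∧ 1 = 1
Q ∧ Q = 1 ∧ 1 = 1
((Q ∨ Q) ∧ Q) ↔ (Q ∧ Q) = 1 ↔ 1 = 1
¬Q ∨ (((Q ∨ Q) ∧ Q) ↔ (Q ∧ Q)) = 0 ∨ 1 = 1
1 ∈ {1}.

Yes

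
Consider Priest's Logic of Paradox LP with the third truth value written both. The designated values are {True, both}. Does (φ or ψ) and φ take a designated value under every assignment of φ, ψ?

Countermodel: φ=False, ψ=True gives False, which is not designated.

No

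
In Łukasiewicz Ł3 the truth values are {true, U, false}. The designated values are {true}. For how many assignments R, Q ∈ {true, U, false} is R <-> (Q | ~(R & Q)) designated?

Designated under: (R=true, Q=true); (R=true, Q=false); (R=U, Q=U).

3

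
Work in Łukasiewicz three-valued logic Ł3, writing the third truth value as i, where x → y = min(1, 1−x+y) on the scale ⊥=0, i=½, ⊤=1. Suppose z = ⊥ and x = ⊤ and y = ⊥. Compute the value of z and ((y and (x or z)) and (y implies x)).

x or z = ⊤ or ⊥ = ⊤
y and (x or z) = ⊥ and ⊤ = ⊥
y implies x = ⊥ implies ⊤ = ⊤
(y and (x or z)) and (y implies x) = ⊥ and ⊤ = ⊥
z and ((y and (x or z)) and (y implies x)) = ⊥ and ⊥ = ⊥

⊥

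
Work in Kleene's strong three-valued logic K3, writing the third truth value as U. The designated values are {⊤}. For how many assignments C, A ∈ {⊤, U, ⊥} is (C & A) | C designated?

Designated under: (C=⊤, A=⊤); (C=⊤, A=U); (C=⊤, A=⊥).

3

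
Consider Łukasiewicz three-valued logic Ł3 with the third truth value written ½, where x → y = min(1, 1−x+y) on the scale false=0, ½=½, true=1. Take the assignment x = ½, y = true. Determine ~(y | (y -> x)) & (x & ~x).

y -> x = true -> ½ = ½  [min(1, 1−1+½)]
y | (y -> x) = true | ½ = true
~(y | (y -> x)) = ~true = false
~x = ~½ = ½
x & ~x = ½ & ½ = ½
~(y | (y -> x)) & (x & ~x) = false & ½ = false

false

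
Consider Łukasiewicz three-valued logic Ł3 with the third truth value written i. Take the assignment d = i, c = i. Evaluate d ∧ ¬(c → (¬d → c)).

False

¬d = ¬i = i
¬d → c = i → i = True  [min(1, 1−½+½)]
c → (¬d → c) = i → True = True
¬(c → (¬d → c)) = ¬True = False
d ∧ ¬(c → (¬d → c)) = i ∧ False = False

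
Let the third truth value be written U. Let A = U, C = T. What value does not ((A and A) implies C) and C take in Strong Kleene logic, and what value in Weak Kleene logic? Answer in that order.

In Strong Kleene logic: A and A = U and U = U
(A and A) implies C = U implies T = T
not ((A and A) implies C) = not T = F
not ((A and A) implies C) and C = F and T = F
In Weak Kleene logic: A and A = U and U = U
(A and A) implies C = U implies T = U
not ((A and A) implies C) = not U = U
not ((A and A) implies C) and C = U and T = U
They differ because Strong Kleene logic and Weak Kleene logic treat U differently under the binary connectives.

F; U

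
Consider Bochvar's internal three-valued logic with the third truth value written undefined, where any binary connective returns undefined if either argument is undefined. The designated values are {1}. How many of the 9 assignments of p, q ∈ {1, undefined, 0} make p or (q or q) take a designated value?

3

Designated under: (p=1, q=1); (p=1, q=0); (p=0, q=1).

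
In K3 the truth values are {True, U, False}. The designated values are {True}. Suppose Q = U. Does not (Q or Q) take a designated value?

No

Q or Q = U or U = U
not (Q or Q) = not U = U
U ∉ {True}.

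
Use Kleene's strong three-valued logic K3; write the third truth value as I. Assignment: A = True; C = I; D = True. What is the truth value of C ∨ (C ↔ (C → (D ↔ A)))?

I

D ↔ A = True ↔ True = True
C → (D ↔ A) = I → True = True
C ↔ (C → (D ↔ A)) = I ↔ True = I
C ∨ (C ↔ (C → (D ↔ A))) = I ∨ I = I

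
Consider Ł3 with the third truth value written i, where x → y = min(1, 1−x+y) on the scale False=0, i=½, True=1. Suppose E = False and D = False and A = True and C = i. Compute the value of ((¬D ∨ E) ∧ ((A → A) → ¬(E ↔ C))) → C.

True

¬D = ¬False = True
¬D ∨ E = True ∨ False = True
A → A = True → True = True
E ↔ C = False ↔ i = i  [1 − |0−½|]
¬(E ↔ C) = ¬i = i
(A → A) → ¬(E ↔ C) = True → i = i
(¬D ∨ E) ∧ ((A → A) → ¬(E ↔ C)) = True ∧ i = i
((¬D ∨ E) ∧ ((A → A) → ¬(E ↔ C))) → C = i → i = True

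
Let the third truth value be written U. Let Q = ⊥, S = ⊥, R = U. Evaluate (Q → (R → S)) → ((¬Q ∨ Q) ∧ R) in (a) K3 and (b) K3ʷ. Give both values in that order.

U; U

In K3: R → S = U → ⊥ = U  [¬U ∨ ⊥]
Q → (R → S) = ⊥ → U = ⊤
¬Q = ¬⊥ = ⊤
¬Q ∨ Q = ⊤ ∨ ⊥ = ⊤
(¬Q ∨ Q) ∧ R = ⊤ ∧ U = U
(Q → (R → S)) → ((¬Q ∨ Q) ∧ R) = ⊤ → U = U
In K3ʷ: R → S = U → ⊥ = U  [any arg is the third value ⇒ result is the third value]
Q → (R → S) = ⊥ → U = U
¬Q = ¬⊥ = ⊤
¬Q ∨ Q = ⊤ ∨ ⊥ = ⊤
(¬Q ∨ Q) ∧ R = ⊤ ∧ U = U
(Q → (R → S)) → ((¬Q ∨ Q) ∧ R) = U → U = U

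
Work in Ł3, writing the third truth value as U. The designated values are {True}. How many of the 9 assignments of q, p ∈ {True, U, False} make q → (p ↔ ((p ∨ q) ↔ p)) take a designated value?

9

Of the 9 assignments, 9 give a value in {True}.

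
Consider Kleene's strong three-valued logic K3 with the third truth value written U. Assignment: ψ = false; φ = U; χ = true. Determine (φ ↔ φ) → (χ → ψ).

φ ↔ φ = U ↔ U = U
χ → ψ = true → false = false
(φ ↔ φ) → (χ → ψ) = U → false = U  [¬U ∨ false]

U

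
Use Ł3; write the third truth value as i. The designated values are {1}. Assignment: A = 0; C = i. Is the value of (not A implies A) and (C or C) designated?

No

not A = not 0 = 1
not A implies A = 1 implies 0 = 0
C or C = i or i = i
(not A implies A) and (C or C) = 0 and i = 0
0 ∉ {1}.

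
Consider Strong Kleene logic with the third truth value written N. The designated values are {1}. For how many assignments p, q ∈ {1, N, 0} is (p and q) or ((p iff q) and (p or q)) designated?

Designated under: (p=1, q=1).

1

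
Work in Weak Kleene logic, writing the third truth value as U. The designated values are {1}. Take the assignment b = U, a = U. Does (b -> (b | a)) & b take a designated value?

No

b | a = U | U = U
b -> (b | a) = U -> U = U  [any arg is the third value ⇒ result is the third value]
(b -> (b | a)) & b = U & U = U
U ∉ {1}.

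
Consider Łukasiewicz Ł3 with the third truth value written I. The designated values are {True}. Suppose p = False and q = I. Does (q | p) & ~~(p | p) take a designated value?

q | p = I | False = I
p | p = False | False = False
~(p | p) = ~False = True
~~(p | p) = ~True = False
(q | p) & ~~(p | p) = I & False = False
False ∉ {True}.

No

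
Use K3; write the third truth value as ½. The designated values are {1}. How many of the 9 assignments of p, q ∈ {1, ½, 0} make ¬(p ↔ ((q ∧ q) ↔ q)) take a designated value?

Designated under: (p=0, q=1); (p=0, q=0).

2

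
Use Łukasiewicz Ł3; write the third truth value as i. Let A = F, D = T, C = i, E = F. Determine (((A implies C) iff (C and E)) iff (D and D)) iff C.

A implies C = F implies i = T  [min(1, 1−0+½)]
C and E = i and F = F
(A implies C) iff (C and E) = T iff F = F
D and D = T and T = T
((A implies C) iff (C and E)) iff (D and D) = F iff T = F
(((A implies C) iff (C and E)) iff (D and D)) iff C = F iff i = i

i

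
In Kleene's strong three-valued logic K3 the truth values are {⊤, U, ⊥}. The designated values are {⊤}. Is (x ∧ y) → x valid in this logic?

No

Countermodel: x=U, y=⊤ gives U, which is not designated.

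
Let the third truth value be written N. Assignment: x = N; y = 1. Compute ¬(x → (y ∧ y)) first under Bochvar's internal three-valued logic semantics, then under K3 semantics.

In Bochvar's internal three-valued logic: y ∧ y = 1 ∧ 1 = 1
x → (y ∧ y) = N → 1 = N
¬(x → (y ∧ y)) = ¬N = N
In K3: y ∧ y = 1 ∧ 1 = 1
x → (y ∧ y) = N → 1 = 1  [¬N ∨ 1]
¬(x → (y ∧ y)) = ¬1 = 0
They differ because Bochvar's internal three-valued logic and K3 treat N differently under the binary connectives.

N; 0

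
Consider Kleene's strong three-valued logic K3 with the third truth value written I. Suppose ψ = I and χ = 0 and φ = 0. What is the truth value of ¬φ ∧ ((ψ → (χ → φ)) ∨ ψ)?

1

¬φ = ¬0 = 1
χ → φ = 0 → 0 = 1
ψ → (χ → φ) = I → 1 = 1  [¬I ∨ 1]
(ψ → (χ → φ)) ∨ ψ = 1 ∨ I = 1
¬φ ∧ ((ψ → (χ → φ)) ∨ ψ) = 1 ∧ 1 = 1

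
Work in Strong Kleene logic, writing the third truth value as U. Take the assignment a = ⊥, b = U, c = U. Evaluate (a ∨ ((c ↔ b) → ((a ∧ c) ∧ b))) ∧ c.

c ↔ b = U ↔ U = U
a ∧ c = ⊥ ∧ U = ⊥
(a ∧ c) ∧ b = ⊥ ∧ U = ⊥
(c ↔ b) → ((a ∧ c) ∧ b) = U → ⊥ = U  [¬U ∨ ⊥]
a ∨ ((c ↔ b) → ((a ∧ c) ∧ b)) = ⊥ ∨ U = U
(a ∨ ((c ↔ b) → ((a ∧ c) ∧ b))) ∧ c = U ∧ U = U

U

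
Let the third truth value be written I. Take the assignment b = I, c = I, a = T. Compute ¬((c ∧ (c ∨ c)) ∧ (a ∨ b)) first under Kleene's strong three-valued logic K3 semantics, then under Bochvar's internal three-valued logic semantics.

I; I

In Kleene's strong three-valued logic K3: c ∨ c = I ∨ I = I
c ∧ (c ∨ c) = I ∧ I = I
a ∨ b = T ∨ I = T
(c ∧ (c ∨ c)) ∧ (a ∨ b) = I ∧ T = I
¬((c ∧ (c ∨ c)) ∧ (a ∨ b)) = ¬I = I
In Bochvar's internal three-valued logic: c ∨ c = I ∨ I = I
c ∧ (c ∨ c) = I ∧ I = I
a ∨ b = T ∨ I = I
(c ∧ (c ∨ c)) ∧ (a ∨ b) = I ∧ I = I
¬((c ∧ (c ∨ c)) ∧ (a ∨ b)) = ¬I = I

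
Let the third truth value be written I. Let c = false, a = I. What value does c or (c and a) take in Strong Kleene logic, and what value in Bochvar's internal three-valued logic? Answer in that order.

false; I

In Strong Kleene logic: c and a = false and I = false
c or (c and a) = false or false = false
In Bochvar's internal three-valued logic: c and a = false and I = I
c or (c and a) = false or I = I
They differ because Strong Kleene logic and Bochvar's internal three-valued logic treat I differently under the binary connectives.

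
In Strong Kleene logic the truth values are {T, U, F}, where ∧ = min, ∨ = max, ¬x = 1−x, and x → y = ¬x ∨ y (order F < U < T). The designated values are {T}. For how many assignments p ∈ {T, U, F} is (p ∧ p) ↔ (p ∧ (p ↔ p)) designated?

p=T: T ✓
p=U: U ·
p=F: T ✓

2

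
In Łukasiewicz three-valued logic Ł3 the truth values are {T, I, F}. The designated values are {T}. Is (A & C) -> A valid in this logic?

Yes

Every assignment of A, C over {T, I, F} gives a value in {T}.
In particular, with A=I, C=I: (A & C) -> A = T.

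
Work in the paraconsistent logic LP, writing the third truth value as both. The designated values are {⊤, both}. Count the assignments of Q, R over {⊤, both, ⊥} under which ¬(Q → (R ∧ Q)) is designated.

5

Of the 9 assignments, 5 give a value in {⊤, both}.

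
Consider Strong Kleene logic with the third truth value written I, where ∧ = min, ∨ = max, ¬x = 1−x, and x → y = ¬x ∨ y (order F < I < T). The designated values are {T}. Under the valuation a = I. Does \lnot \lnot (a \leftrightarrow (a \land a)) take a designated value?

a \land a = I \land I = I
a \leftrightarrow (a \land a) = I \leftrightarrow I = I
\lnot (a \leftrightarrow (a \land a)) = \lnot I = I
\lnot \lnot (a \leftrightarrow (a \land a)) = \lnot I = I
I ∉ {T}.

No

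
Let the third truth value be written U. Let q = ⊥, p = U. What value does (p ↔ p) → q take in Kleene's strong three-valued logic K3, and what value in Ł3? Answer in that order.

U; ⊥

In Kleene's strong three-valued logic K3: p ↔ p = U ↔ U = U
(p ↔ p) → q = U → ⊥ = U  [¬U ∨ ⊥]
In Ł3: p ↔ p = U ↔ U = ⊤  [1 − |½−½|]
(p ↔ p) → q = ⊤ → ⊥ = ⊥
They differ because Kleene's strong three-valued logic K3 and Ł3 treat U differently under implication.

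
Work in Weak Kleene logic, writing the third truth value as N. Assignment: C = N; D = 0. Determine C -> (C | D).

N

C | D = N | 0 = N
C -> (C | D) = N -> N = N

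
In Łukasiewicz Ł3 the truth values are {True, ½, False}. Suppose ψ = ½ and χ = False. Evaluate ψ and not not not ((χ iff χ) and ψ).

½

χ iff χ = False iff False = True
(χ iff χ) and ψ = True and ½ = ½
not ((χ iff χ) and ψ) = not ½ = ½
not not ((χ iff χ) and ψ) = not ½ = ½
not not not ((χ iff χ) and ψ) = not ½ = ½
ψ and not not not ((χ iff χ) and ψ) = ½ and ½ = ½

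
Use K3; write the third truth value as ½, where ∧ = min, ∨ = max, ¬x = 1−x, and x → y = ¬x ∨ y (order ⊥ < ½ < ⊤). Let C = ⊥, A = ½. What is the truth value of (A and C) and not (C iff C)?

A and C = ½ and ⊥ = ⊥
C iff C = ⊥ iff ⊥ = ⊤
not (C iff C) = not ⊤ = ⊥
(A and C) and not (C iff C) = ⊥ and ⊥ = ⊥

⊥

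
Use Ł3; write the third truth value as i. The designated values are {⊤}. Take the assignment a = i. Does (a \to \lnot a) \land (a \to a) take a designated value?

\lnot a = \lnot i = i
a \to \lnot a = i \to i = ⊤  [min(1, 1−½+½)]
a \to a = i \to i = ⊤
(a \to \lnot a) \land (a \to a) = ⊤ \land ⊤ = ⊤
⊤ ∈ {⊤}.

Yes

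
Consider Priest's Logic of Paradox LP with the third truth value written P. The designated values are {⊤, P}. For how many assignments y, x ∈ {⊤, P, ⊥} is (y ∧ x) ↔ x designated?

8

Of the 9 assignments, 8 give a value in {⊤, P}.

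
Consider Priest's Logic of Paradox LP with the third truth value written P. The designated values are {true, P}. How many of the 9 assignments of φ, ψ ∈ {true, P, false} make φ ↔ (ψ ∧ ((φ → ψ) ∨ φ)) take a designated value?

Of the 9 assignments, 7 give a value in {true, P}.

7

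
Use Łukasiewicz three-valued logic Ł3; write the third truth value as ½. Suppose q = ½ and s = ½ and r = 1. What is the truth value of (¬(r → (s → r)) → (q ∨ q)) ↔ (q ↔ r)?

½

s → r = ½ → 1 = 1  [min(1, 1−½+1)]
r → (s → r) = 1 → 1 = 1
¬(r → (s → r)) = ¬1 = 0
q ∨ q = ½ ∨ ½ = ½
¬(r → (s → r)) → (q ∨ q) = 0 → ½ = 1
q ↔ r = ½ ↔ 1 = ½
(¬(r → (s → r)) → (q ∨ q)) ↔ (q ↔ r) = 1 ↔ ½ = ½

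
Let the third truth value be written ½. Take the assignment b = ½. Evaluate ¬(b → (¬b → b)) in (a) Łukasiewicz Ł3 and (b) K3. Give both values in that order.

In Łukasiewicz Ł3: ¬b = ¬½ = ½
¬b → b = ½ → ½ = T  [min(1, 1−½+½)]
b → (¬b → b) = ½ → T = T
¬(b → (¬b → b)) = ¬T = F
In K3: ¬b = ¬½ = ½
¬b → b = ½ → ½ = ½  [¬½ ∨ ½]
b → (¬b → b) = ½ → ½ = ½
¬(b → (¬b → b)) = ¬½ = ½
They differ because Łukasiewicz Ł3 and K3 treat ½ differently under implication.

F; ½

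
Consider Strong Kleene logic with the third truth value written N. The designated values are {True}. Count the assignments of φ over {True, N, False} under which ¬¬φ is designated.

1

φ=True: True ✓
φ=N: N ·
φ=False: False ·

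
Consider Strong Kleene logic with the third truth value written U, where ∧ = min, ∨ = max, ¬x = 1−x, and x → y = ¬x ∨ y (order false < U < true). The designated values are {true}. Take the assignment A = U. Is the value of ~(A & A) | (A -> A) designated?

No

A & A = U & U = U
~(A & A) = ~U = U
A -> A = U -> U = U  [~U | U]
~(A & A) | (A -> A) = U | U = U
U ∉ {true}.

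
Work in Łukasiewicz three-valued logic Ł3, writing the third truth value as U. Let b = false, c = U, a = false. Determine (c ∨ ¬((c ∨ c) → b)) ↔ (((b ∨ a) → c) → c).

true

c ∨ c = U ∨ U = U
(c ∨ c) → b = U → false = U  [min(1, 1−½+0)]
¬((c ∨ c) → b) = ¬U = U
c ∨ ¬((c ∨ c) → b) = U ∨ U = U
b ∨ a = false ∨ false = false
(b ∨ a) → c = false → U = true
((b ∨ a) → c) → c = true → U = U
(c ∨ ¬((c ∨ c) → b)) ↔ (((b ∨ a) → c) → c) = U ↔ U = true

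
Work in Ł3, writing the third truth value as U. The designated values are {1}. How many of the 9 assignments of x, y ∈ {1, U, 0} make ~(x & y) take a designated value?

5

Of the 9 assignments, 5 give a value in {1}.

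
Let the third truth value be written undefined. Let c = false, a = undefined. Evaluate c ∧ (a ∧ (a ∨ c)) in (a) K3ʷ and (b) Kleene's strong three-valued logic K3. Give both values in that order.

undefined; false

In K3ʷ: a ∨ c = undefined ∨ false = undefined
a ∧ (a ∨ c) = undefined ∧ undefined = undefined
c ∧ (a ∧ (a ∨ c)) = false ∧ undefined = undefined
In Kleene's strong three-valued logic K3: a ∨ c = undefined ∨ false = undefined
a ∧ (a ∨ c) = undefined ∧ undefined = undefined
c ∧ (a ∧ (a ∨ c)) = false ∧ undefined = false
They differ because K3ʷ and Kleene's strong three-valued logic K3 treat undefined differently under the binary connectives.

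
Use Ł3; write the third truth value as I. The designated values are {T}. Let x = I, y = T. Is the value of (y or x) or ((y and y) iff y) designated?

Yes

y or x = T or I = T
y and y = T and T = T
(y and y) iff y = T iff T = T
(y or x) or ((y and y) iff y) = T or T = T
T ∈ {T}.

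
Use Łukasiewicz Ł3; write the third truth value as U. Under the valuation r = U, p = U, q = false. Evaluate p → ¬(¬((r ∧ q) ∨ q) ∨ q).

r ∧ q = U ∧ false = false
(r ∧ q) ∨ q = false ∨ false = false
¬((r ∧ q) ∨ q) = ¬false = true
¬((r ∧ q) ∨ q) ∨ q = true ∨ false = true
¬(¬((r ∧ q) ∨ q) ∨ q) = ¬true = false
p → ¬(¬((r ∧ q) ∨ q) ∨ q) = U → false = U

U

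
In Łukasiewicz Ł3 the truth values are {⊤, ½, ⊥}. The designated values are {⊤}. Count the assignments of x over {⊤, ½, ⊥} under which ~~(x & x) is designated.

x=⊤: ⊤ ✓
x=½: ½ ·
x=⊥: ⊥ ·

1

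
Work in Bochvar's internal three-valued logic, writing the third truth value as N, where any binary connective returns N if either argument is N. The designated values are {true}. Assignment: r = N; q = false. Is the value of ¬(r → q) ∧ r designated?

No

r → q = N → false = N  [any arg is the third value ⇒ result is the third value]
¬(r → q) = ¬N = N
¬(r → q) ∧ r = N ∧ N = N
N ∉ {true}.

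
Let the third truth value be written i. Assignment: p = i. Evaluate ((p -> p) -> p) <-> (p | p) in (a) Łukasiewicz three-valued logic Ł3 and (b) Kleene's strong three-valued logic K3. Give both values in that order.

⊤; i

In Łukasiewicz three-valued logic Ł3: p -> p = i -> i = ⊤  [min(1, 1−½+½)]
(p -> p) -> p = ⊤ -> i = i
p | p = i | i = i
((p -> p) -> p) <-> (p | p) = i <-> i = ⊤
In Kleene's strong three-valued logic K3: p -> p = i -> i = i
(p -> p) -> p = i -> i = i
p | p = i | i = i
((p -> p) -> p) <-> (p | p) = i <-> i = i
They differ because Łukasiewicz three-valued logic Ł3 and Kleene's strong three-valued logic K3 treat i differently under implication.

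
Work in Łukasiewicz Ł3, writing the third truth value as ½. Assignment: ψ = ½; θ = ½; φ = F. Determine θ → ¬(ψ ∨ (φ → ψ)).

φ → ψ = F → ½ = T  [min(1, 1−0+½)]
ψ ∨ (φ → ψ) = ½ ∨ T = T
¬(ψ ∨ (φ → ψ)) = ¬T = F
θ → ¬(ψ ∨ (φ → ψ)) = ½ → F = ½

½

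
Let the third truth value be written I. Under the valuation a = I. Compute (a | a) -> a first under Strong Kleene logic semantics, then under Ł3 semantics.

In Strong Kleene logic: a | a = I | I = I
(a | a) -> a = I -> I = I  [~I | I]
In Ł3: a | a = I | I = I
(a | a) -> a = I -> I = T  [min(1, 1−½+½)]
They differ because Strong Kleene logic and Ł3 treat I differently under implication.

I; T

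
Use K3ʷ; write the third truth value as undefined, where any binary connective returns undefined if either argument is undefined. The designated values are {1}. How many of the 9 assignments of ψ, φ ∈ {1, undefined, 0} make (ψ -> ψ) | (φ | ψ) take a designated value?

Designated under: (ψ=1, φ=1); (ψ=1, φ=0); (ψ=0, φ=1); (ψ=0, φ=0).

4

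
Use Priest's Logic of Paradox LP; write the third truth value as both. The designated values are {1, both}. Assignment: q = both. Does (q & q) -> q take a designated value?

Yes

q & q = both & both = both
(q & q) -> q = both -> both = both
both ∈ {1, both}.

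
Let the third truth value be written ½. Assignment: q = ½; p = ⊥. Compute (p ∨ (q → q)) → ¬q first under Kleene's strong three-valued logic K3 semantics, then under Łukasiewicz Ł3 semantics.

½; ½

In Kleene's strong three-valued logic K3: q → q = ½ → ½ = ½
p ∨ (q → q) = ⊥ ∨ ½ = ½
¬q = ¬½ = ½
(p ∨ (q → q)) → ¬q = ½ → ½ = ½
In Łukasiewicz Ł3: q → q = ½ → ½ = ⊤  [min(1, 1−½+½)]
p ∨ (q → q) = ⊥ ∨ ⊤ = ⊤
¬q = ¬½ = ½
(p ∨ (q → q)) → ¬q = ⊤ → ½ = ½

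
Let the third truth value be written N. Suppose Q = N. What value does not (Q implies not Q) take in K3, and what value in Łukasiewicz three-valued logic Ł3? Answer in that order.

N; F

In K3: not Q = not N = N
Q implies not Q = N implies N = N  [not N or N]
not (Q implies not Q) = not N = N
In Łukasiewicz three-valued logic Ł3: not Q = not N = N
Q implies not Q = N implies N = T
not (Q implies not Q) = not T = F
They differ because K3 and Łukasiewicz three-valued logic Ł3 treat N differently under implication.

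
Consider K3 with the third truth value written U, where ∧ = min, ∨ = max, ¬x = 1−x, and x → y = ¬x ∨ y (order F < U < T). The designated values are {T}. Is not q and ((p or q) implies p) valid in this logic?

No

Countermodel: q=T, p=T gives F, which is not designated.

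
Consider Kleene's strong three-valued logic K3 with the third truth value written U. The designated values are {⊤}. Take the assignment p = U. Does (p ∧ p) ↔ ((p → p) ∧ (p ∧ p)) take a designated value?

No

p ∧ p = U ∧ U = U
p → p = U → U = U  [¬U ∨ U]
p ∧ p = U ∧ U = U
(p → p) ∧ (p ∧ p) = U ∧ U = U
(p ∧ p) ↔ ((p → p) ∧ (p ∧ p)) = U ↔ U = U
U ∉ {⊤}.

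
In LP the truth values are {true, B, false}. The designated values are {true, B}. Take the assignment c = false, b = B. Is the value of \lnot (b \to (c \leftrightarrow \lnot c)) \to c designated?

Yes

\lnot c = \lnot false = true
c \leftrightarrow \lnot c = false \leftrightarrow true = false
b \to (c \leftrightarrow \lnot c) = B \to false = B  [\lnot B \lor false]
\lnot (b \to (c \leftrightarrow \lnot c)) = \lnot B = B
\lnot (b \to (c \leftrightarrow \lnot c)) \to c = B \to false = B
B ∈ {true, B}.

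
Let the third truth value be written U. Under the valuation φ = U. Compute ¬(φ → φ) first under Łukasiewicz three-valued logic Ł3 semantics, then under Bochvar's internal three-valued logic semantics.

⊥; U

In Łukasiewicz three-valued logic Ł3: φ → φ = U → U = ⊤  [min(1, 1−½+½)]
¬(φ → φ) = ¬⊤ = ⊥
In Bochvar's internal three-valued logic: φ → φ = U → U = U
¬(φ → φ) = ¬U = U
They differ because Łukasiewicz three-valued logic Ł3 and Bochvar's internal three-valued logic treat U differently under the binary connectives.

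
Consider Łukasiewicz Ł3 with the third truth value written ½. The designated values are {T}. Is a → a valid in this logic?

Every assignment of a over {T, ½, F} gives a value in {T}.
In particular, with a=½: a → a = T.

Yes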